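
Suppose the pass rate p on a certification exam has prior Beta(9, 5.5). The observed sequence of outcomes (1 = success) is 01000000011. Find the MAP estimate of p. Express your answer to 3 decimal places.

p̂_MAP = 0.468

Prior: Beta(9, 5.5).
Data: 3 successes in 11 trials (from the sequence). The binomial likelihood contributes p^3(1−p)^8, so the posterior is Beta(9+3, 5.5+8) = Beta(12, 13.5).
For Beta(a, b) with a, b > 1 the mode is (a−1)/(a+b−2) = 11/23.5 ≈ 0.468.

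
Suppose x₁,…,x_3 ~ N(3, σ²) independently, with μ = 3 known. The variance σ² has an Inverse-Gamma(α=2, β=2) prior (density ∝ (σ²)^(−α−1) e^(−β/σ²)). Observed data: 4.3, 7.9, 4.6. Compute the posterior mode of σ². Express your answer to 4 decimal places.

σ̂²_MAP = 3.5844

Sum of squared deviations about the known mean: SS = (4.3−3)² + (7.9−3)² + (4.6−3)² = 28.26.
The Normal likelihood contributes (σ²)^(−n/2) exp(−SS/(2σ²)), so the posterior is Inverse-Gamma(α + n/2, β + SS/2) = Inverse-Gamma(3.5, 16.13).
The mode of Inverse-Gamma(a, b) is b/(a+1) = 16.13/4.5 ≈ 3.5844.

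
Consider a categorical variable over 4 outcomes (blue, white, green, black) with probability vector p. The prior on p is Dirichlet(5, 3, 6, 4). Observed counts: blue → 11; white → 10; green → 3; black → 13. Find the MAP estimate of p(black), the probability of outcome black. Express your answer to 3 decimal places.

MAP estimate of p(black) = 0.314

The posterior is Dirichlet(αᵢ + nᵢ) = Dirichlet(16, 13, 9, 17).
For a Dirichlet(a₁,…,a_K) with all aᵢ > 1, the mode has j-th component (aⱼ − 1)/(Σaᵢ − K).
Here Σaᵢ = 55 and K = 4, so p(black) = (17 − 1)/(55 − 4) = 16/51 ≈ 0.314.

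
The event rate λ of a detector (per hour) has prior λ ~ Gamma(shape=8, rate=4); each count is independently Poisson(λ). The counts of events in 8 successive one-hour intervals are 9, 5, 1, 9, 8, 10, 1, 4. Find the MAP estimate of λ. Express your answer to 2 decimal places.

λ̂_MAP = 4.50

Σxᵢ = 9+5+1+9+8+10+1+4 = 47, with n = 8.
Posterior ∝ λ^7e^(−4λ) · λ^47e^(−8λ) = λ^54e^(−12λ), i.e. Gamma(shape=55, rate=12).
The mode of a Gamma(a, b) with a ≥ 1 (shape–rate) is (a−1)/b = 54/12 ≈ 4.50.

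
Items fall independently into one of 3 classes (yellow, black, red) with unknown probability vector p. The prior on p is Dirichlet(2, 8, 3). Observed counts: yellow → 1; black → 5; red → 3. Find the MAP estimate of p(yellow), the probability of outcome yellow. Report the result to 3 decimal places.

The posterior is Dirichlet(αᵢ + nᵢ) = Dirichlet(3, 13, 6).
For a Dirichlet(a₁,…,a_K) with all aᵢ > 1, the mode has j-th component (aⱼ − 1)/(Σaᵢ − K).
Here Σaᵢ = 22 and K = 3, so p(yellow) = (3 − 1)/(22 − 3) = 2/19 ≈ 0.105.

MAP estimate of p(yellow) = 0.105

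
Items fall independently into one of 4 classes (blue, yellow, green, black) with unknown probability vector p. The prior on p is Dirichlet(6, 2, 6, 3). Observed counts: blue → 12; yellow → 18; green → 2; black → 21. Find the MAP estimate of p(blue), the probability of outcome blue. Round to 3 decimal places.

MAP estimate of p(blue) = 0.258

The posterior is Dirichlet(αᵢ + nᵢ) = Dirichlet(18, 20, 8, 24).
For a Dirichlet(a₁,…,a_K) with all aᵢ > 1, the mode has j-th component (aⱼ − 1)/(Σaᵢ − K).
Here Σaᵢ = 70 and K = 4, so p(blue) = (18 − 1)/(70 − 4) = 17/66 ≈ 0.258.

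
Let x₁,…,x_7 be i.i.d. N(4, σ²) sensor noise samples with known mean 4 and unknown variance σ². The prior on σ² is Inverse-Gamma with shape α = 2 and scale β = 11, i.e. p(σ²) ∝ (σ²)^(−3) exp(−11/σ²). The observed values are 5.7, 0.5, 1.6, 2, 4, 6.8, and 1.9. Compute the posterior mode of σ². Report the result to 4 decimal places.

σ̂²_MAP = 4.5500

Sum of squared deviations about the known mean: SS = (5.7−4)² + (0.5−4)² + (1.6−4)² + (2−4)² + (4−4)² + (6.8−4)² + (1.9−4)² = 37.15.
The Normal likelihood contributes (σ²)^(−n/2) exp(−SS/(2σ²)), so the posterior is Inverse-Gamma(α + n/2, β + SS/2) = Inverse-Gamma(5.5, 29.575).
The mode of Inverse-Gamma(a, b) is b/(a+1) = 29.575/6.5 ≈ 4.5500.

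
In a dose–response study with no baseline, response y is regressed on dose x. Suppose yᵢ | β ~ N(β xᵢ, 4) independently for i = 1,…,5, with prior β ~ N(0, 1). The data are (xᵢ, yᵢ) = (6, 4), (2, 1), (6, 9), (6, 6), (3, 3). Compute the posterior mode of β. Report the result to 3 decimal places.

β̂_MAP = 1.000

log p(β | y) = −Σ(yᵢ − βxᵢ)²/(2·4) − β²/(2·1) + const.
Setting the derivative to zero: Σxᵢ(yᵢ − βxᵢ)/4 − β/1 = 0, so β = Σxᵢyᵢ / (Σxᵢ² + σ²/τ²).
Σxᵢyᵢ = 6·4 + 2·1 + 6·9 + 6·6 + 3·3 = 125; Σxᵢ² = 121; σ²/τ² = 4.
β̂_MAP = 125 / (121 + 4) = 125/125 ≈ 1.000.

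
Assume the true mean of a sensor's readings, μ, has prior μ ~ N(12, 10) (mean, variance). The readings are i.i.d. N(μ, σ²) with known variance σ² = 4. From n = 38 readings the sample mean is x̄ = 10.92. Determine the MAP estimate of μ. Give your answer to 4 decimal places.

μ̂_MAP = 10.9313

n = 38, x̄ = 10.92.
For a Normal prior and Normal likelihood with known variance, the posterior is Normal; its mode equals its mean, the precision-weighted average.
Prior precision 1/σ₀² = 1/10 = 0.1; data precision n/σ² = 38/4 = 9.5.
μ̂ = (0.1·12 + 9.5·10.92) / (0.1 + 9.5) = 104.94/9.6 = 10.93125 ≈ 10.9313.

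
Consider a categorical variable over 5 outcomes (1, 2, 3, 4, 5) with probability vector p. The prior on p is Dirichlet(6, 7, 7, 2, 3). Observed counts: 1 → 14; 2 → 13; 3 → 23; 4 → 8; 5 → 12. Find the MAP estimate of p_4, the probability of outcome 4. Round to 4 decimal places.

MAP estimate: 0.1000

The posterior is Dirichlet(αᵢ + nᵢ) = Dirichlet(20, 20, 30, 10, 15).
For a Dirichlet(a₁,…,a_K) with all aᵢ > 1, the mode has j-th component (aⱼ − 1)/(Σaᵢ − K).
Here Σaᵢ = 95 and K = 5, so p_4 = (10 − 1)/(95 − 5) = 9/90 ≈ 0.1000.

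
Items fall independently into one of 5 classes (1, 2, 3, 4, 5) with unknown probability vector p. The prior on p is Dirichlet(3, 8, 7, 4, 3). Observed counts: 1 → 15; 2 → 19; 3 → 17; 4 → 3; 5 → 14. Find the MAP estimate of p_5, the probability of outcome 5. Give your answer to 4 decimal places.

The posterior is Dirichlet(αᵢ + nᵢ) = Dirichlet(18, 27, 24, 7, 17).
For a Dirichlet(a₁,…,a_K) with all aᵢ > 1, the mode has j-th component (aⱼ − 1)/(Σaᵢ − K).
Here Σaᵢ = 93 and K = 5, so p_5 = (17 − 1)/(93 − 5) = 16/88 ≈ 0.1818.

MAP estimate: 0.1818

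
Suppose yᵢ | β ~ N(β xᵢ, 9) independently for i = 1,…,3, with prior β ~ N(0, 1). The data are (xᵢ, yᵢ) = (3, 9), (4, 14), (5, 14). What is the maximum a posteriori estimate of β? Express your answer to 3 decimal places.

β̂_MAP = 2.593

log p(β | y) = −Σ(yᵢ − βxᵢ)²/(2·9) − β²/(2·1) + const.
Setting the derivative to zero: Σxᵢ(yᵢ − βxᵢ)/9 − β/1 = 0, so β = Σxᵢyᵢ / (Σxᵢ² + σ²/τ²).
Σxᵢyᵢ = 3·9 + 4·14 + 5·14 = 153; Σxᵢ² = 50; σ²/τ² = 9.
β̂_MAP = 153 / (50 + 9) = 153/59 ≈ 2.593.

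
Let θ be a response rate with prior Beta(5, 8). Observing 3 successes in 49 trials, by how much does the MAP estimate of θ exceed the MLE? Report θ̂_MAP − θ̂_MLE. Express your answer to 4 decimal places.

Posterior is Beta(8, 54); MAP = (8−1)/(62−2) = 7/60 ≈ 0.11667.
MLE ignores the prior: θ̂_MLE = k/n = 3/49 ≈ 0.06122.
Difference = 7/60 − 3/49 = 163/2940 ≈ 0.0554.

MAP − MLE = 0.0554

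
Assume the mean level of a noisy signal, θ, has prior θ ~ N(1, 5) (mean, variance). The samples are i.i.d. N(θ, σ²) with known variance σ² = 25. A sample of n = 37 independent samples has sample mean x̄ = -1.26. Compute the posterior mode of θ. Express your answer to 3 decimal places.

n = 37, x̄ = -1.26.
For a Normal prior and Normal likelihood with known variance, the posterior is Normal; its mode equals its mean, the precision-weighted average.
Prior precision 1/σ₀² = 1/5 = 0.2; data precision n/σ² = 37/25 = 1.48.
θ̂ = (0.2·1 + 1.48·(-1.26)) / (0.2 + 1.48) = (-1.6648)/1.68 = -2081/2100 ≈ -0.991.

θ̂_MAP = -0.991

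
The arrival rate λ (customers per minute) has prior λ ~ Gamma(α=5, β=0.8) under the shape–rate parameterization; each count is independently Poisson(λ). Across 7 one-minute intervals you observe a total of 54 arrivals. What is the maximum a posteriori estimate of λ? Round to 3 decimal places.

Σxᵢ = 54, n = 7.
Posterior ∝ λ^4e^(−0.8λ) · λ^54e^(−7λ) = λ^58e^(−7.8λ), i.e. Gamma(shape=59, rate=7.8).
The mode of a Gamma(a, b) with a ≥ 1 (shape–rate) is (a−1)/b = 58/7.8 ≈ 7.436.

λ̂_MAP = 7.436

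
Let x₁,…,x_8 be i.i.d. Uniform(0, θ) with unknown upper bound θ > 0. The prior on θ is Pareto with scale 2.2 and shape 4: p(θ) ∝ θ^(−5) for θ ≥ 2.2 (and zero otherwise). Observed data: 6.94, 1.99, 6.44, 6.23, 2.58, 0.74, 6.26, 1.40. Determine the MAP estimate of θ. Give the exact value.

θ̂_MAP = 6.94

The Uniform(0, θ) likelihood is θ^(−n) for θ ≥ max(xᵢ), zero otherwise. Here max(xᵢ) = 6.94.
Posterior ∝ θ^(−5) · θ^(−8) = θ^(−13) on θ ≥ max(2.2, 6.94) = 6.94.
This density is strictly decreasing in θ, so the posterior mode lies at the lower boundary of the support.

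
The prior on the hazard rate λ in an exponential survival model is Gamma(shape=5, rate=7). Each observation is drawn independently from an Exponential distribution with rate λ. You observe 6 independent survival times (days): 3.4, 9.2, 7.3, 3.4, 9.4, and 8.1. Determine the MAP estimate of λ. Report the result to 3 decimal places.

λ̂_MAP = 0.209

The Exponential(rate=λ) likelihood is ∝ λ^n e^(−λΣtᵢ). Here n = 6 and Σtᵢ = 3.4 + 9.2 + 7.3 + 3.4 + 9.4 + 8.1 = 40.8.
Posterior ∝ λ^4e^(−7λ) · λ^6e^(−40.8λ) = λ^10e^(−47.8λ), i.e. Gamma(11, 47.8).
Mode = (a−1)/b = 10/47.8 ≈ 0.209.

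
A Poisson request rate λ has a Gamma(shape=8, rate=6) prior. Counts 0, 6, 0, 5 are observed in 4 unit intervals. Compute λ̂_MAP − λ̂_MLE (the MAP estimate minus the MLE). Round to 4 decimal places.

Σxᵢ = 11. Posterior is Gamma(19, 10); MAP = (19−1)/10 = 18/10 ≈ 1.80000.
MLE = x̄ = 11/4 ≈ 2.75000.
Difference = 18/10 − 11/4 = -19/20 ≈ -0.9500.

MAP − MLE = -0.9500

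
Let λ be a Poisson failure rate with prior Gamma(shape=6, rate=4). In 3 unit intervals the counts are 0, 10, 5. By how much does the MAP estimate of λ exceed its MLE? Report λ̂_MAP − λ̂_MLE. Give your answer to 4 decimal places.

MAP − MLE = -2.1429

Σxᵢ = 15. Posterior is Gamma(21, 7); MAP = (21−1)/7 = 20/7 ≈ 2.85714.
MLE = x̄ = 15/3 ≈ 5.00000.
Difference = 20/7 − 15/3 = -15/7 ≈ -2.1429.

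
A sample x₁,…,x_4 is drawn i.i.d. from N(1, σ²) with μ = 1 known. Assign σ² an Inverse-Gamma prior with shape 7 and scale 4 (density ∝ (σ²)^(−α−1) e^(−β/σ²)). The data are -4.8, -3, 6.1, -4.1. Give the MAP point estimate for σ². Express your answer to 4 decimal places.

σ̂²_MAP = 5.4830

Sum of squared deviations about the known mean: SS = (-4.8−1)² + (-3−1)² + (6.1−1)² + (-4.1−1)² = 101.66.
The Normal likelihood contributes (σ²)^(−n/2) exp(−SS/(2σ²)), so the posterior is Inverse-Gamma(α + n/2, β + SS/2) = Inverse-Gamma(9, 54.83).
The mode of Inverse-Gamma(a, b) is b/(a+1) = 54.83/10 ≈ 5.4830.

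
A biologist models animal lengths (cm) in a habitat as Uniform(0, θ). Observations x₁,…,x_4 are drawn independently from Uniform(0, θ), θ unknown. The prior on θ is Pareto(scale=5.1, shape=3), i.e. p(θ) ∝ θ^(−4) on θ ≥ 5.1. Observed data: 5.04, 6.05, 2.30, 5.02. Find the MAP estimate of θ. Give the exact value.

θ̂_MAP = 6.05

The Uniform(0, θ) likelihood is θ^(−n) for θ ≥ max(xᵢ), zero otherwise. Here max(xᵢ) = 6.05.
Posterior ∝ θ^(−4) · θ^(−4) = θ^(−8) on θ ≥ max(5.1, 6.05) = 6.05.
This density is strictly decreasing in θ, so the posterior mode lies at the lower boundary of the support.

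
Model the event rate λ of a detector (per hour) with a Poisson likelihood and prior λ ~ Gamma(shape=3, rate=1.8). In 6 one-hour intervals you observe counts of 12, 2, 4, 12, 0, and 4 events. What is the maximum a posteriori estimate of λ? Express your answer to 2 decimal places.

Σxᵢ = 12+2+4+12+0+4 = 34, with n = 6.
Posterior ∝ λ^2e^(−1.8λ) · λ^34e^(−6λ) = λ^36e^(−7.8λ), i.e. Gamma(shape=37, rate=7.8).
The mode of a Gamma(a, b) with a ≥ 1 (shape–rate) is (a−1)/b = 36/7.8 ≈ 4.62.

λ̂_MAP = 4.62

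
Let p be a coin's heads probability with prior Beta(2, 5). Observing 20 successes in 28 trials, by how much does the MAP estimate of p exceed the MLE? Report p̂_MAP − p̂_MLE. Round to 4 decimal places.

Posterior is Beta(22, 13); MAP = (22−1)/(35−2) = 21/33 ≈ 0.63636.
MLE ignores the prior: p̂_MLE = k/n = 20/28 ≈ 0.71429.
Difference = 21/33 − 20/28 = -6/77 ≈ -0.0779.

MAP − MLE = -0.0779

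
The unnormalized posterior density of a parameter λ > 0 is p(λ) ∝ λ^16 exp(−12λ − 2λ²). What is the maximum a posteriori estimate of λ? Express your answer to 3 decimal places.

λ̂_MAP = 1.000

ℓ'(λ) = 16/λ − 12 − 4λ. Setting this to zero and multiplying by λ: 4λ² + 12λ − 16 = 0.
λ = (−12 + √(12² + 4·4·16)) / (2·4) = (−12 + √400) / 8 = (−12 + 20)/8 = 1.
ℓ''(λ) = −16/λ² − 4 < 0, confirming a maximum.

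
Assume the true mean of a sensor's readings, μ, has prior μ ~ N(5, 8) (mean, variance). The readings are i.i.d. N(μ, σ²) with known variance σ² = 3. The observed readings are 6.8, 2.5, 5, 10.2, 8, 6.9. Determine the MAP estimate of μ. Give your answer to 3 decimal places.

μ̂_MAP = 6.475

n = 6; x̄ = (6.8 + 2.5 + 5 + 10.2 + 8 + 6.9)/6 = 39.4/6 = 197/30 ≈ 6.5667.
For a Normal prior and Normal likelihood with known variance, the posterior is Normal; its mode equals its mean, the precision-weighted average.
Prior precision 1/σ₀² = 1/8 = 0.125; data precision n/σ² = 6/3 = 2.
μ̂ = (0.125·5 + 2·(197/30)) / (0.125 + 2) = (1651/120)/2.125 = 1651/255 ≈ 6.475.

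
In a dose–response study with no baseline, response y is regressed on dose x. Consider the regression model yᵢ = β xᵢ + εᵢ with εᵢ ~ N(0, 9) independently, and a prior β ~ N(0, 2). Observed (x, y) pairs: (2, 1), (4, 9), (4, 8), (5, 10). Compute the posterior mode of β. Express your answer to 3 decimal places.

log p(β | y) = −Σ(yᵢ − βxᵢ)²/(2·9) − β²/(2·2) + const.
Setting the derivative to zero: Σxᵢ(yᵢ − βxᵢ)/9 − β/2 = 0, so β = Σxᵢyᵢ / (Σxᵢ² + σ²/τ²).
Σxᵢyᵢ = 2·1 + 4·9 + 4·8 + 5·10 = 120; Σxᵢ² = 61; σ²/τ² = 4.5.
β̂_MAP = 120 / (61 + 4.5) = 120/65.5 ≈ 1.832.

β̂_MAP = 1.832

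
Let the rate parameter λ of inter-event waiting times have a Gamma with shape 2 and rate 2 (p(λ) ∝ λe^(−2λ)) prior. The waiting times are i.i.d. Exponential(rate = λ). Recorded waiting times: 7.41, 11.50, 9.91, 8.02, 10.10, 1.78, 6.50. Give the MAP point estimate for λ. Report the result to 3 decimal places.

The Exponential(rate=λ) likelihood is ∝ λ^n e^(−λΣtᵢ). Here n = 7 and Σtᵢ = 7.41 + 11.50 + 9.91 + 8.02 + 10.10 + 1.78 + 6.50 = 55.22.
Posterior ∝ λe^(−2λ) · λ^7e^(−55.22λ) = λ^8e^(−57.22λ), i.e. Gamma(9, 57.22).
Mode = (a−1)/b = 8/57.22 ≈ 0.140.

λ̂_MAP = 0.140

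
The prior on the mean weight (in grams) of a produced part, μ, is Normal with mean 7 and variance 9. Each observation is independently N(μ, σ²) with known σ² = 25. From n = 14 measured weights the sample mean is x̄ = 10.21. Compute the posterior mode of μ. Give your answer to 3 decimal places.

μ̂_MAP = 9.679

n = 14, x̄ = 10.21.
For a Normal prior and Normal likelihood with known variance, the posterior is Normal; its mode equals its mean, the precision-weighted average.
Prior precision 1/σ₀² = 1/9; data precision n/σ² = 14/25 = 0.56.
μ̂ = ((1/9)·7 + 0.56·10.21) / (1/9 + 0.56) = (73073/11250)/(151/225) = 73073/7550 ≈ 9.679.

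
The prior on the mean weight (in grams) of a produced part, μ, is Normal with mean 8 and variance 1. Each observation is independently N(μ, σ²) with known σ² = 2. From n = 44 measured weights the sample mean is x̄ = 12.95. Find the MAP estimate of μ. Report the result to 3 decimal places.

n = 44, x̄ = 12.95.
For a Normal prior and Normal likelihood with known variance, the posterior is Normal; its mode equals its mean, the precision-weighted average.
Prior precision 1/σ₀² = 1/1 = 1; data precision n/σ² = 44/2 = 22.
μ̂ = (1·8 + 22·12.95) / (1 + 22) = 292.9/23 = 2929/230 ≈ 12.735.

μ̂_MAP = 12.735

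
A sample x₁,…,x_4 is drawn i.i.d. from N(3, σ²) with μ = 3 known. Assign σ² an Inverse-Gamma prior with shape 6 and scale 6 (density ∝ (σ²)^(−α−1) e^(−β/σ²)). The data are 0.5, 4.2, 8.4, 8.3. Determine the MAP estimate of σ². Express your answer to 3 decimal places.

Sum of squared deviations about the known mean: SS = (0.5−3)² + (4.2−3)² + (8.4−3)² + (8.3−3)² = 64.94.
The Normal likelihood contributes (σ²)^(−n/2) exp(−SS/(2σ²)), so the posterior is Inverse-Gamma(α + n/2, β + SS/2) = Inverse-Gamma(8, 38.47).
The mode of Inverse-Gamma(a, b) is b/(a+1) = 38.47/9 ≈ 4.274.

σ̂²_MAP = 4.274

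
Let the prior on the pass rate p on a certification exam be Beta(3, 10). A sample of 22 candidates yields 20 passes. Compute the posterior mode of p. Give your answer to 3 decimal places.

Prior: Beta(3, 10).
Data: 20 successes in 22 trials. The binomial likelihood contributes p^20(1−p)^2, so the posterior is Beta(3+20, 10+2) = Beta(23, 12).
For Beta(a, b) with a, b > 1 the mode is (a−1)/(a+b−2) = 22/33 ≈ 0.667.

p̂_MAP = 0.667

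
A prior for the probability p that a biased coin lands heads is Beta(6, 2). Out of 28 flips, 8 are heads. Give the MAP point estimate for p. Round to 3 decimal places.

p̂_MAP = 0.382

Prior: Beta(6, 2).
Data: 8 successes in 28 trials. The binomial likelihood contributes p^8(1−p)^20, so the posterior is Beta(6+8, 2+20) = Beta(14, 22).
For Beta(a, b) with a, b > 1 the mode is (a−1)/(a+b−2) = 13/34 ≈ 0.382.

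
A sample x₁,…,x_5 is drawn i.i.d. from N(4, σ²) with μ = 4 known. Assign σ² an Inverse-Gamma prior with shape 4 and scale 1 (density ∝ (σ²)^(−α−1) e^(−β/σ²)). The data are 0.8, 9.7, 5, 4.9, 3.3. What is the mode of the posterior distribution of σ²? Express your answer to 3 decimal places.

Sum of squared deviations about the known mean: SS = (0.8−4)² + (9.7−4)² + (5−4)² + (4.9−4)² + (3.3−4)² = 45.03.
The Normal likelihood contributes (σ²)^(−n/2) exp(−SS/(2σ²)), so the posterior is Inverse-Gamma(α + n/2, β + SS/2) = Inverse-Gamma(6.5, 23.515).
The mode of Inverse-Gamma(a, b) is b/(a+1) = 23.515/7.5 ≈ 3.135.

σ̂²_MAP = 3.135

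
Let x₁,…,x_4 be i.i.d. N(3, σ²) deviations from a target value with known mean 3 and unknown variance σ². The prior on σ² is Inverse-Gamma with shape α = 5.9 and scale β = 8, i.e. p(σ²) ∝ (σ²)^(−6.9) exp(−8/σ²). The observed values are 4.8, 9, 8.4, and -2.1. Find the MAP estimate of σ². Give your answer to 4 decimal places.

Sum of squared deviations about the known mean: SS = (4.8−3)² + (9−3)² + (8.4−3)² + (-2.1−3)² = 94.41.
The Normal likelihood contributes (σ²)^(−n/2) exp(−SS/(2σ²)), so the posterior is Inverse-Gamma(α + n/2, β + SS/2) = Inverse-Gamma(7.9, 55.205).
The mode of Inverse-Gamma(a, b) is b/(a+1) = 55.205/8.9 ≈ 6.2028.

σ̂²_MAP = 6.2028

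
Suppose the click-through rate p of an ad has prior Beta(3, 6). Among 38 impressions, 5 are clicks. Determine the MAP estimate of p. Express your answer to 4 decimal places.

p̂_MAP = 0.1556

Prior: Beta(3, 6).
Data: 5 successes in 38 trials. The binomial likelihood contributes p^5(1−p)^33, so the posterior is Beta(3+5, 6+33) = Beta(8, 39).
For Beta(a, b) with a, b > 1 the mode is (a−1)/(a+b−2) = 7/45 ≈ 0.1556.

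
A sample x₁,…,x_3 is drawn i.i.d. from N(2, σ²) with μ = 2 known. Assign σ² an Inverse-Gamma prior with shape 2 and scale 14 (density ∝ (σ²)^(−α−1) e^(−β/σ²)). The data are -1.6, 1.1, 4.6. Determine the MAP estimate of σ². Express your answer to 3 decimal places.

σ̂²_MAP = 5.392

Sum of squared deviations about the known mean: SS = (-1.6−2)² + (1.1−2)² + (4.6−2)² = 20.53.
The Normal likelihood contributes (σ²)^(−n/2) exp(−SS/(2σ²)), so the posterior is Inverse-Gamma(α + n/2, β + SS/2) = Inverse-Gamma(3.5, 24.265).
The mode of Inverse-Gamma(a, b) is b/(a+1) = 24.265/4.5 ≈ 5.392.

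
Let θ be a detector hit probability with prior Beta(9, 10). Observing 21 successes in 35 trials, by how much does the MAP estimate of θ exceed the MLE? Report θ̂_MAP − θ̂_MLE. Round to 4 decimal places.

MAP − MLE = -0.0423

Posterior is Beta(30, 24); MAP = (30−1)/(54−2) = 29/52 ≈ 0.55769.
MLE ignores the prior: θ̂_MLE = k/n = 21/35 ≈ 0.60000.
Difference = 29/52 − 21/35 = -11/260 ≈ -0.0423.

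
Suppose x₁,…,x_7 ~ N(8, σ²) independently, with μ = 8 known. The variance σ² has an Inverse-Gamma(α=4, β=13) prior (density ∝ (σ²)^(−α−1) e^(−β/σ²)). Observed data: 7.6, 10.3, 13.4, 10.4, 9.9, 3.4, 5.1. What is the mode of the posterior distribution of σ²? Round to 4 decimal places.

Sum of squared deviations about the known mean: SS = (7.6−8)² + (10.3−8)² + (13.4−8)² + (10.4−8)² + (9.9−8)² + (3.4−8)² + (5.1−8)² = 73.55.
The Normal likelihood contributes (σ²)^(−n/2) exp(−SS/(2σ²)), so the posterior is Inverse-Gamma(α + n/2, β + SS/2) = Inverse-Gamma(7.5, 49.775).
The mode of Inverse-Gamma(a, b) is b/(a+1) = 49.775/8.5 ≈ 5.8559.

σ̂²_MAP = 5.8559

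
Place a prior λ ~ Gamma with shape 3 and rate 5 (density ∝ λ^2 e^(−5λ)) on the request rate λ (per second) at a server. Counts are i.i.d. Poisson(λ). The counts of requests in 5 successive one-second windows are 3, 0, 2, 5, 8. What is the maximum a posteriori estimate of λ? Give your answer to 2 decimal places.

Σxᵢ = 3+0+2+5+8 = 18, with n = 5.
Posterior ∝ λ^2e^(−5λ) · λ^18e^(−5λ) = λ^20e^(−10λ), i.e. Gamma(shape=21, rate=10).
The mode of a Gamma(a, b) with a ≥ 1 (shape–rate) is (a−1)/b = 20/10 ≈ 2.00.

λ̂_MAP = 2.00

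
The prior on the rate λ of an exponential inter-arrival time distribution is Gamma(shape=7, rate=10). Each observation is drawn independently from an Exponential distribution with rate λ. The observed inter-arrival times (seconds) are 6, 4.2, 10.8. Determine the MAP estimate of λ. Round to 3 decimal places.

λ̂_MAP = 0.290

The Exponential(rate=λ) likelihood is ∝ λ^n e^(−λΣtᵢ). Here n = 3 and Σtᵢ = 6 + 4.2 + 10.8 = 21.
Posterior ∝ λ^6e^(−10λ) · λ^3e^(−21λ) = λ^9e^(−31λ), i.e. Gamma(10, 31).
Mode = (a−1)/b = 9/31 ≈ 0.290.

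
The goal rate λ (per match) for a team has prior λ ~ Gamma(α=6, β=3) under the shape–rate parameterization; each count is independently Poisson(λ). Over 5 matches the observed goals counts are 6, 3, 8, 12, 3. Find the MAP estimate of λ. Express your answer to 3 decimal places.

λ̂_MAP = 4.625

Σxᵢ = 6+3+8+12+3 = 32, with n = 5.
Posterior ∝ λ^5e^(−3λ) · λ^32e^(−5λ) = λ^37e^(−8λ), i.e. Gamma(shape=38, rate=8).
The mode of a Gamma(a, b) with a ≥ 1 (shape–rate) is (a−1)/b = 37/8 ≈ 4.625.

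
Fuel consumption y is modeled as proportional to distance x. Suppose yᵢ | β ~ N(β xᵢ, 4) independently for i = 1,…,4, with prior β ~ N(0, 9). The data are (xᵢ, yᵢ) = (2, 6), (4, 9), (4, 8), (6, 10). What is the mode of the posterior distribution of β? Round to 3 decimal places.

β̂_MAP = 1.933

log p(β | y) = −Σ(yᵢ − βxᵢ)²/(2·4) − β²/(2·9) + const.
Setting the derivative to zero: Σxᵢ(yᵢ − βxᵢ)/4 − β/9 = 0, so β = Σxᵢyᵢ / (Σxᵢ² + σ²/τ²).
Σxᵢyᵢ = 2·6 + 4·9 + 4·8 + 6·10 = 140; Σxᵢ² = 72; σ²/τ² = 4/9.
β̂_MAP = 140 / (72 + 4/9) = 140/(652/9) = 315/163 ≈ 1.933.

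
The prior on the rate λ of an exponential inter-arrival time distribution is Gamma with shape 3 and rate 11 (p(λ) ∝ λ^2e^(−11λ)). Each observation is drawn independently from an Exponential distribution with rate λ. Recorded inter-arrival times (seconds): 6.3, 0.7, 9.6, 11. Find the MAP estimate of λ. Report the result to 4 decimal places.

λ̂_MAP = 0.1554

The Exponential(rate=λ) likelihood is ∝ λ^n e^(−λΣtᵢ). Here n = 4 and Σtᵢ = 6.3 + 0.7 + 9.6 + 11 = 27.6.
Posterior ∝ λ^2e^(−11λ) · λ^4e^(−27.6λ) = λ^6e^(−38.6λ), i.e. Gamma(7, 38.6).
Mode = (a−1)/b = 6/38.6 ≈ 0.1554.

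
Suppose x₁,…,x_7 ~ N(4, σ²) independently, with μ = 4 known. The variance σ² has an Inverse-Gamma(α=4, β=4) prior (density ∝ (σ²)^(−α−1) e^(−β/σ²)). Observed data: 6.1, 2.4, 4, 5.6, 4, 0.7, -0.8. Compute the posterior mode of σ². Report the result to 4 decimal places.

Sum of squared deviations about the known mean: SS = (6.1−4)² + (2.4−4)² + (4−4)² + (5.6−4)² + (4−4)² + (0.7−4)² + (-0.8−4)² = 43.46.
The Normal likelihood contributes (σ²)^(−n/2) exp(−SS/(2σ²)), so the posterior is Inverse-Gamma(α + n/2, β + SS/2) = Inverse-Gamma(7.5, 25.73).
The mode of Inverse-Gamma(a, b) is b/(a+1) = 25.73/8.5 ≈ 3.0271.

σ̂²_MAP = 3.0271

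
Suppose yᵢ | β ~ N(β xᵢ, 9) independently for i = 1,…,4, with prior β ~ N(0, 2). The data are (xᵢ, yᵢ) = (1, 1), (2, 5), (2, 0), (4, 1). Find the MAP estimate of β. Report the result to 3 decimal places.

β̂_MAP = 0.508

log p(β | y) = −Σ(yᵢ − βxᵢ)²/(2·9) − β²/(2·2) + const.
Setting the derivative to zero: Σxᵢ(yᵢ − βxᵢ)/9 − β/2 = 0, so β = Σxᵢyᵢ / (Σxᵢ² + σ²/τ²).
Σxᵢyᵢ = 1·1 + 2·5 + 2·0 + 4·1 = 15; Σxᵢ² = 25; σ²/τ² = 4.5.
β̂_MAP = 15 / (25 + 4.5) = 15/29.5 ≈ 0.508.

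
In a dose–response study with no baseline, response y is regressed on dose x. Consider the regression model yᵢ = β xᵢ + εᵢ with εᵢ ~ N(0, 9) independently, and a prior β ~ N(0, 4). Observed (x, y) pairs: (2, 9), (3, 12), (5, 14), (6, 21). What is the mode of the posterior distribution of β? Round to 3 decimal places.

log p(β | y) = −Σ(yᵢ − βxᵢ)²/(2·9) − β²/(2·4) + const.
Setting the derivative to zero: Σxᵢ(yᵢ − βxᵢ)/9 − β/4 = 0, so β = Σxᵢyᵢ / (Σxᵢ² + σ²/τ²).
Σxᵢyᵢ = 2·9 + 3·12 + 5·14 + 6·21 = 250; Σxᵢ² = 74; σ²/τ² = 2.25.
β̂_MAP = 250 / (74 + 2.25) = 250/76.25 ≈ 3.279.

β̂_MAP = 3.279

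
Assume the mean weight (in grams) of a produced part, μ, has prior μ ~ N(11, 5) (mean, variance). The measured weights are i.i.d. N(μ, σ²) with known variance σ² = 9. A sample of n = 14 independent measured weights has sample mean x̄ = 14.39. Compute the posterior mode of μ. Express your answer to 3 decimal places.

n = 14, x̄ = 14.39.
For a Normal prior and Normal likelihood with known variance, the posterior is Normal; its mode equals its mean, the precision-weighted average.
Prior precision 1/σ₀² = 1/5 = 0.2; data precision n/σ² = 14/9.
μ̂ = (0.2·11 + (14/9)·14.39) / (0.2 + 14/9) = (11063/450)/(79/45) = 11063/790 ≈ 14.004.

μ̂_MAP = 14.004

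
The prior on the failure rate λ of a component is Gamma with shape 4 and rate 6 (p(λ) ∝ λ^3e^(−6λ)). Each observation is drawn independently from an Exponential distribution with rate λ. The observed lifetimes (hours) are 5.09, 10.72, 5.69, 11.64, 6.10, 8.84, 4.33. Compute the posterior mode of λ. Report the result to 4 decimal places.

The Exponential(rate=λ) likelihood is ∝ λ^n e^(−λΣtᵢ). Here n = 7 and Σtᵢ = 5.09 + 10.72 + 5.69 + 11.64 + 6.10 + 8.84 + 4.33 = 52.41.
Posterior ∝ λ^3e^(−6λ) · λ^7e^(−52.41λ) = λ^10e^(−58.41λ), i.e. Gamma(11, 58.41).
Mode = (a−1)/b = 10/58.41 ≈ 0.1712.

λ̂_MAP = 0.1712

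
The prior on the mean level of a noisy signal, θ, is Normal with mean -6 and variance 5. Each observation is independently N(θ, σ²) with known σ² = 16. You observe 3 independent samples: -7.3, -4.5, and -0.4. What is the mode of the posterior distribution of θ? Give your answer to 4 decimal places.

n = 3; x̄ = ((-7.3) + (-4.5) + (-0.4))/3 = -12.2/3 = -61/15 ≈ -4.0667.
For a Normal prior and Normal likelihood with known variance, the posterior is Normal; its mode equals its mean, the precision-weighted average.
Prior precision 1/σ₀² = 1/5 = 0.2; data precision n/σ² = 3/16 = 0.1875.
θ̂ = (0.2·(-6) + 0.1875·(-61/15)) / (0.2 + 0.1875) = (-1.9625)/0.3875 = -157/31 ≈ -5.0645.

θ̂_MAP = -5.0645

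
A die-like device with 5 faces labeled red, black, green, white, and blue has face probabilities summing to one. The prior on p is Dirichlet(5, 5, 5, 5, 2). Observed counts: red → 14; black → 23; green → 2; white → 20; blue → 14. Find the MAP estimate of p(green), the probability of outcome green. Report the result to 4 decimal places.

MAP estimate of p(green) = 0.0667

The posterior is Dirichlet(αᵢ + nᵢ) = Dirichlet(19, 28, 7, 25, 16).
For a Dirichlet(a₁,…,a_K) with all aᵢ > 1, the mode has j-th component (aⱼ − 1)/(Σaᵢ − K).
Here Σaᵢ = 95 and K = 5, so p(green) = (7 − 1)/(95 − 5) = 6/90 ≈ 0.0667.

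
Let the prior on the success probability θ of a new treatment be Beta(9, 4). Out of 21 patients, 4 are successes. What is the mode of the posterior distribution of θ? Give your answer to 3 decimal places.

θ̂_MAP = 0.375

Prior: Beta(9, 4).
Data: 4 successes in 21 trials. The binomial likelihood contributes θ^4(1−θ)^17, so the posterior is Beta(9+4, 4+17) = Beta(13, 21).
For Beta(a, b) with a, b > 1 the mode is (a−1)/(a+b−2) = 12/32 ≈ 0.375.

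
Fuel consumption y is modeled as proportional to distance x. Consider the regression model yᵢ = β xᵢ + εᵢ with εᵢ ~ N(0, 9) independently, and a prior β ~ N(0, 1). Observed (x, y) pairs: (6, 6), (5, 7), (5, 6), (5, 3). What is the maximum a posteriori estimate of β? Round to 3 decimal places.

log p(β | y) = −Σ(yᵢ − βxᵢ)²/(2·9) − β²/(2·1) + const.
Setting the derivative to zero: Σxᵢ(yᵢ − βxᵢ)/9 − β/1 = 0, so β = Σxᵢyᵢ / (Σxᵢ² + σ²/τ²).
Σxᵢyᵢ = 6·6 + 5·7 + 5·6 + 5·3 = 116; Σxᵢ² = 111; σ²/τ² = 9.
β̂_MAP = 116 / (111 + 9) = 116/120 ≈ 0.967.

β̂_MAP = 0.967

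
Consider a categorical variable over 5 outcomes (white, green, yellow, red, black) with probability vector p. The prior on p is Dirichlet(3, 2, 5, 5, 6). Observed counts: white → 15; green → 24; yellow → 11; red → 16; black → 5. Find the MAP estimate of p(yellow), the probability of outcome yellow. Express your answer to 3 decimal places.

MAP estimate of p(yellow) = 0.172

The posterior is Dirichlet(αᵢ + nᵢ) = Dirichlet(18, 26, 16, 21, 11).
For a Dirichlet(a₁,…,a_K) with all aᵢ > 1, the mode has j-th component (aⱼ − 1)/(Σaᵢ − K).
Here Σaᵢ = 92 and K = 5, so p(yellow) = (16 − 1)/(92 − 5) = 15/87 ≈ 0.172.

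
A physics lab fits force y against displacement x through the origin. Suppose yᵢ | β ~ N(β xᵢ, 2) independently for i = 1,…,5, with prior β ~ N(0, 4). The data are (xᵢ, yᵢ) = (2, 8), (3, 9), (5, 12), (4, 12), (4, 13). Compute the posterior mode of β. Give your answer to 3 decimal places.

log p(β | y) = −Σ(yᵢ − βxᵢ)²/(2·2) − β²/(2·4) + const.
Setting the derivative to zero: Σxᵢ(yᵢ − βxᵢ)/2 − β/4 = 0, so β = Σxᵢyᵢ / (Σxᵢ² + σ²/τ²).
Σxᵢyᵢ = 2·8 + 3·9 + 5·12 + 4·12 + 4·13 = 203; Σxᵢ² = 70; σ²/τ² = 0.5.
β̂_MAP = 203 / (70 + 0.5) = 203/70.5 ≈ 2.879.

β̂_MAP = 2.879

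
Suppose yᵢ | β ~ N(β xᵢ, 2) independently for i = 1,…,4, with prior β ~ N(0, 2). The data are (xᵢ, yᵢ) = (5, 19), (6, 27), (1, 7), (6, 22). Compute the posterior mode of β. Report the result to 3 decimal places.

log p(β | y) = −Σ(yᵢ − βxᵢ)²/(2·2) − β²/(2·2) + const.
Setting the derivative to zero: Σxᵢ(yᵢ − βxᵢ)/2 − β/2 = 0, so β = Σxᵢyᵢ / (Σxᵢ² + σ²/τ²).
Σxᵢyᵢ = 5·19 + 6·27 + 1·7 + 6·22 = 396; Σxᵢ² = 98; σ²/τ² = 1.
β̂_MAP = 396 / (98 + 1) = 396/99 ≈ 4.000.

β̂_MAP = 4.000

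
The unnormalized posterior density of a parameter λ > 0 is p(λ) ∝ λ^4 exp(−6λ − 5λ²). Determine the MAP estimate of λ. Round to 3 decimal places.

ℓ'(λ) = 4/λ − 6 − 10λ. Setting this to zero and multiplying by λ: 10λ² + 6λ − 4 = 0.
λ = (−6 + √(6² + 4·10·4)) / (2·10) = (−6 + √196) / 20 = (−6 + 14)/20 = 2/5.
ℓ''(λ) = −4/λ² − 10 < 0, confirming a maximum.

λ̂_MAP = 0.400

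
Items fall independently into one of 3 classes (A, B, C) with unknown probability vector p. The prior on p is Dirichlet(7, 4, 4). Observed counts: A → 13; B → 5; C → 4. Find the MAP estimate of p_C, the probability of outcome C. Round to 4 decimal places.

The posterior is Dirichlet(αᵢ + nᵢ) = Dirichlet(20, 9, 8).
For a Dirichlet(a₁,…,a_K) with all aᵢ > 1, the mode has j-th component (aⱼ − 1)/(Σaᵢ − K).
Here Σaᵢ = 37 and K = 3, so p_C = (8 − 1)/(37 − 3) = 7/34 ≈ 0.2059.

MAP estimate of p_C = 0.2059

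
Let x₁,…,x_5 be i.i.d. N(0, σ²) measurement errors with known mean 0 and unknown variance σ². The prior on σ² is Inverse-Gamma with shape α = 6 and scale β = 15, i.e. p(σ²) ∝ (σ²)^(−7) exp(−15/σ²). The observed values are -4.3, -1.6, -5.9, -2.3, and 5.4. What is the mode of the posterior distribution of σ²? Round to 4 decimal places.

Sum of squared deviations about the known mean: SS = (-4.3−0)² + (-1.6−0)² + (-5.9−0)² + (-2.3−0)² + (5.4−0)² = 90.31.
The Normal likelihood contributes (σ²)^(−n/2) exp(−SS/(2σ²)), so the posterior is Inverse-Gamma(α + n/2, β + SS/2) = Inverse-Gamma(8.5, 60.155).
The mode of Inverse-Gamma(a, b) is b/(a+1) = 60.155/9.5 ≈ 6.3321.

σ̂²_MAP = 6.3321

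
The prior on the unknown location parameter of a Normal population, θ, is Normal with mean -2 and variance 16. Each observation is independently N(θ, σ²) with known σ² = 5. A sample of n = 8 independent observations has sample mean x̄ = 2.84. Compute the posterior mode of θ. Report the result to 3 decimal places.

n = 8, x̄ = 2.84.
For a Normal prior and Normal likelihood with known variance, the posterior is Normal; its mode equals its mean, the precision-weighted average.
Prior precision 1/σ₀² = 1/16 = 0.0625; data precision n/σ² = 8/5 = 1.6.
θ̂ = (0.0625·(-2) + 1.6·2.84) / (0.0625 + 1.6) = 4.419/1.6625 = 8838/3325 ≈ 2.658.

θ̂_MAP = 2.658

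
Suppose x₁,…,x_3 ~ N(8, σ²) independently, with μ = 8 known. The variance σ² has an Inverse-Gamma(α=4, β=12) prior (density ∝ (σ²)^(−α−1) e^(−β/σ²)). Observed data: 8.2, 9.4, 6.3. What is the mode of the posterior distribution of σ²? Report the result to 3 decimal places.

Sum of squared deviations about the known mean: SS = (8.2−8)² + (9.4−8)² + (6.3−8)² = 4.89.
The Normal likelihood contributes (σ²)^(−n/2) exp(−SS/(2σ²)), so the posterior is Inverse-Gamma(α + n/2, β + SS/2) = Inverse-Gamma(5.5, 14.445).
The mode of Inverse-Gamma(a, b) is b/(a+1) = 14.445/6.5 ≈ 2.222.

σ̂²_MAP = 2.222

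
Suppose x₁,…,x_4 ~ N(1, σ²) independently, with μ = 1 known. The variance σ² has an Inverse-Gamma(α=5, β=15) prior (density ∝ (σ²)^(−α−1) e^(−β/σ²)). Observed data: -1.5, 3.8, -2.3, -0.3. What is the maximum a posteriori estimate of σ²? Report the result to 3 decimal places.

Sum of squared deviations about the known mean: SS = (-1.5−1)² + (3.8−1)² + (-2.3−1)² + (-0.3−1)² = 26.67.
The Normal likelihood contributes (σ²)^(−n/2) exp(−SS/(2σ²)), so the posterior is Inverse-Gamma(α + n/2, β + SS/2) = Inverse-Gamma(7, 28.335).
The mode of Inverse-Gamma(a, b) is b/(a+1) = 28.335/8 ≈ 3.542.

σ̂²_MAP = 3.542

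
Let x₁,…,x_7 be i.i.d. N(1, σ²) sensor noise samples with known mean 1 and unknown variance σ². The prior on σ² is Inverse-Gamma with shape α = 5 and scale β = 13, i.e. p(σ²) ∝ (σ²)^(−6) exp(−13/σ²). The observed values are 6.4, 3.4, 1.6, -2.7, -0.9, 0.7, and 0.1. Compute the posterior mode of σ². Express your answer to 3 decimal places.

Sum of squared deviations about the known mean: SS = (6.4−1)² + (3.4−1)² + (1.6−1)² + (-2.7−1)² + (-0.9−1)² + (0.7−1)² + (0.1−1)² = 53.48.
The Normal likelihood contributes (σ²)^(−n/2) exp(−SS/(2σ²)), so the posterior is Inverse-Gamma(α + n/2, β + SS/2) = Inverse-Gamma(8.5, 39.74).
The mode of Inverse-Gamma(a, b) is b/(a+1) = 39.74/9.5 ≈ 4.183.

σ̂²_MAP = 4.183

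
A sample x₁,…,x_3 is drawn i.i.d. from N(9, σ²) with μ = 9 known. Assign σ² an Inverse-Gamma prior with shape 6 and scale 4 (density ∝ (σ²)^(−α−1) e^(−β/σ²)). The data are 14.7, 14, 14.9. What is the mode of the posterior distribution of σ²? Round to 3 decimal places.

Sum of squared deviations about the known mean: SS = (14.7−9)² + (14−9)² + (14.9−9)² = 92.3.
The Normal likelihood contributes (σ²)^(−n/2) exp(−SS/(2σ²)), so the posterior is Inverse-Gamma(α + n/2, β + SS/2) = Inverse-Gamma(7.5, 50.15).
The mode of Inverse-Gamma(a, b) is b/(a+1) = 50.15/8.5 ≈ 5.900.

σ̂²_MAP = 5.900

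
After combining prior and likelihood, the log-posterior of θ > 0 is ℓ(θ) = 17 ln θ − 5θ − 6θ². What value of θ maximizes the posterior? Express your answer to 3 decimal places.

ℓ'(θ) = 17/θ − 5 − 12θ. Setting this to zero and multiplying by θ: 12θ² + 5θ − 17 = 0.
θ = (−5 + √(5² + 4·12·17)) / (2·12) = (−5 + √841) / 24 = (−5 + 29)/24 = 1.
ℓ''(θ) = −17/θ² − 12 < 0, confirming a maximum.

θ̂_MAP = 1.000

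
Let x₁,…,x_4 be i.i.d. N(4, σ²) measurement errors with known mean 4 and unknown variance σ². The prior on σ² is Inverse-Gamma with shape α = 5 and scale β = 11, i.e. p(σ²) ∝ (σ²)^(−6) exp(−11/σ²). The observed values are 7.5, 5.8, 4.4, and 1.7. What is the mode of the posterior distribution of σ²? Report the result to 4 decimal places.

σ̂²_MAP = 2.6838

Sum of squared deviations about the known mean: SS = (7.5−4)² + (5.8−4)² + (4.4−4)² + (1.7−4)² = 20.94.
The Normal likelihood contributes (σ²)^(−n/2) exp(−SS/(2σ²)), so the posterior is Inverse-Gamma(α + n/2, β + SS/2) = Inverse-Gamma(7, 21.47).
The mode of Inverse-Gamma(a, b) is b/(a+1) = 21.47/8 ≈ 2.6838.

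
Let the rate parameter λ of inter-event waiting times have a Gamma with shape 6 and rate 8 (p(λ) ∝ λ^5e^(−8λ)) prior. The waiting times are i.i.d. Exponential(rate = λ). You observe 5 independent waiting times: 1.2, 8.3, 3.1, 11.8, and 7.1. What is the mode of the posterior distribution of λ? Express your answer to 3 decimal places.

λ̂_MAP = 0.253

The Exponential(rate=λ) likelihood is ∝ λ^n e^(−λΣtᵢ). Here n = 5 and Σtᵢ = 1.2 + 8.3 + 3.1 + 11.8 + 7.1 = 31.5.
Posterior ∝ λ^5e^(−8λ) · λ^5e^(−31.5λ) = λ^10e^(−39.5λ), i.e. Gamma(11, 39.5).
Mode = (a−1)/b = 10/39.5 ≈ 0.253.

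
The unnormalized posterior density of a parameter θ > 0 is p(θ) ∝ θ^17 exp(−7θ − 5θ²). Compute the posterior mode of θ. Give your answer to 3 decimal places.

θ̂_MAP = 1.000

ℓ'(θ) = 17/θ − 7 − 10θ. Setting this to zero and multiplying by θ: 10θ² + 7θ − 17 = 0.
θ = (−7 + √(7² + 4·10·17)) / (2·10) = (−7 + √729) / 20 = (−7 + 27)/20 = 1.
ℓ''(θ) = −17/θ² − 10 < 0, confirming a maximum.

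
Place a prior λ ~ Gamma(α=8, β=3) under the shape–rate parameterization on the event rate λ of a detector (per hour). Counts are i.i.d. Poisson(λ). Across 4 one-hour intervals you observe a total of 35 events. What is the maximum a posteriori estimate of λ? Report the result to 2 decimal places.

λ̂_MAP = 6.00

Σxᵢ = 35, n = 4.
Posterior ∝ λ^7e^(−3λ) · λ^35e^(−4λ) = λ^42e^(−7λ), i.e. Gamma(shape=43, rate=7).
The mode of a Gamma(a, b) with a ≥ 1 (shape–rate) is (a−1)/b = 42/7 ≈ 6.00.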